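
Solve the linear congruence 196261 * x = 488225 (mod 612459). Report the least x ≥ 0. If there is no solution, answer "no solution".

38870

First find gcd(196261, 612459):
612459 = 3×196261 + 23676
196261 = 8×23676 + 6853
23676 = 3×6853 + 3117
6853 = 2×3117 + 619
3117 = 5×619 + 22
619 = 28×22 + 3
22 = 7×3 + 1
3 = 3×1 + 0
gcd = 1, so a unique solution mod 612459 exists.
Back-substitute for the Bézout coefficients:
1 = 22 − 7·3
1 = −7·619 + 197·22
1 = 197·3117 − 992·619
1 = −992·6853 + 2181·3117
1 = 2181·23676 − 7535·6853
1 = −7535·196261 + 62461·23676
1 = 62461·612459 − 194918·196261
So 196261·(-194918) ≡ 1 (mod 612459), giving 196261⁻¹ ≡ 417541.
x ≡ 196261⁻¹·488225 ≡ 417541·488225 ≡ 38870 (mod 612459).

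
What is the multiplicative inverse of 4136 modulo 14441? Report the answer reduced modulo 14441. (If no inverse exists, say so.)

gcd(14441, 4136) by repeated division:
14441 = 3*4136 + 2033
4136 = 2*2033 + 70
2033 = 29*70 + 3
70 = 23*3 + 1
3 = 3*1 + 0
The gcd is 1. Working backward:
1 = 70 − 23·3
1 = −23·2033 + 668·70
1 = 668·4136 − 1359·2033
1 = −1359·14441 + 4745·4136
So 4136·4745 ≡ 1 (mod 14441).

4745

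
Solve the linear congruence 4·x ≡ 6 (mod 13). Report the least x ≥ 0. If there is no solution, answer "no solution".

8

First find gcd(4, 13):
13 = 3*4 + 1
4 = 4*1 + 0
gcd = 1, so a unique solution mod 13 exists.
Back-substitute for the Bézout coefficients:
1 = 13 − 3·4
So 4·(-3) ≡ 1 (mod 13), giving 4⁻¹ ≡ 10.
x ≡ 4⁻¹·6 ≡ 10·6 ≡ 8 (mod 13).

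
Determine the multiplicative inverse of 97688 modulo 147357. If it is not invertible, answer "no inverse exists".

114224

Extended Euclidean algorithm:
147357 = 1*97688 + 49669
97688 = 1*49669 + 48019
49669 = 1*48019 + 1650
48019 = 29*1650 + 169
1650 = 9*169 + 129
169 = 1*129 + 40
129 = 3*40 + 9
40 = 4*9 + 4
9 = 2*4 + 1
4 = 4*1 + 0
Since gcd(97688, 147357) = 1, back-substitute to write 1 as a combination:
1 = 9 − 2·4
1 = −2·40 + 9·9
1 = 9·129 − 29·40
1 = −29·169 + 38·129
1 = 38·1650 − 371·169
1 = −371·48019 + 10797·1650
1 = 10797·49669 − 11168·48019
1 = −11168·97688 + 21965·49669
1 = 21965·147357 − 33133·97688
So 97688·(-33133) ≡ 1 (mod 147357), and -33133 ≡ 114224 (mod 147357).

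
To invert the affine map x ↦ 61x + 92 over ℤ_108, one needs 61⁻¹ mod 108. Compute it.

Apply the Euclidean algorithm to 108 and 61:
108 = 1×61 + 47
61 = 1×47 + 14
47 = 3×14 + 5
14 = 2×5 + 4
5 = 1×4 + 1
4 = 4×1 + 0
The gcd is 1. Working backward:
1 = 5 − 4
1 = −14 + 3·5
1 = 3·47 − 10·14
1 = −10·61 + 13·47
1 = 13·108 − 23·61
Thus 61·(-23) ≡ 1 (mod 108); reducing, -23 mod 108 = 85.

85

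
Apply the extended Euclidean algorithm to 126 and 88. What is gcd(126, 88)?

2

Repeated division:
126 = 1·88 + 38
88 = 2·38 + 12
38 = 3·12 + 2
12 = 6·2 + 0
gcd(126, 88) = 2.
Back-substituting:
2 = 38 − 3·12
2 = −3·88 + 7·38
2 = 7·126 − 10·88
So 2 = (7)·126 + (-10)·88.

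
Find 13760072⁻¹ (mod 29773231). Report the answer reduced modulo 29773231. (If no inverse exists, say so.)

Apply the Euclidean algorithm to 29773231 and 13760072:
29773231 = 2·13760072 + 2253087
13760072 = 6·2253087 + 241550
2253087 = 9·241550 + 79137
241550 = 3·79137 + 4139
79137 = 19·4139 + 496
4139 = 8·496 + 171
496 = 2·171 + 154
171 = 1·154 + 17
154 = 9·17 + 1
17 = 17·1 + 0
gcd = 1, so the inverse exists. Back-substitute:
1 = 154 − 9·17
1 = −9·171 + 10·154
1 = 10·496 − 29·171
1 = −29·4139 + 242·496
1 = 242·79137 − 4627·4139
1 = −4627·241550 + 14123·79137
1 = 14123·2253087 − 131734·241550
1 = −131734·13760072 + 804527·2253087
1 = 804527·29773231 − 1740788·13760072
Hence 13760072⁻¹ ≡ -1740788 ≡ 28032443 (mod 29773231).

28032443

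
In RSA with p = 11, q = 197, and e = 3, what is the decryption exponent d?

1307

φ(n) = (p−1)(q−1) = 10·196 = 1960.
Need d with 3·d ≡ 1 (mod 1960). Apply the extended Euclidean algorithm:
1960 = 653·3 + 1
3 = 3·1 + 0
Back-substitute:
1 = 1960 − 653·3
So 3·(-653) ≡ 1 (mod 1960), hence d ≡ -653 ≡ 1307 (mod 1960).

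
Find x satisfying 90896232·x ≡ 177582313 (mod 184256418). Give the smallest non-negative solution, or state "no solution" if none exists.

no solution

gcd(90896232, 184256418):
184256418 = 2*90896232 + 2463954
90896232 = 36*2463954 + 2193888
2463954 = 1*2193888 + 270066
2193888 = 8*270066 + 33360
270066 = 8*33360 + 3186
33360 = 10*3186 + 1500
3186 = 2*1500 + 186
1500 = 8*186 + 12
186 = 15*12 + 6
12 = 2*6 + 0
gcd = 6, but 6 ∤ 177582313, so the congruence has no solution.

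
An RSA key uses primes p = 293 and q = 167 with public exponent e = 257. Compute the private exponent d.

5281

φ(n) = (p−1)(q−1) = 292·166 = 48472.
Need d with 257·d ≡ 1 (mod 48472). Apply the extended Euclidean algorithm:
48472 = 188×257 + 156
257 = 1×156 + 101
156 = 1×101 + 55
101 = 1×55 + 46
55 = 1×46 + 9
46 = 5×9 + 1
9 = 9×1 + 0
Back-substitute:
1 = 46 − 5·9
1 = −5·55 + 6·46
1 = 6·101 − 11·55
1 = −11·156 + 17·101
1 = 17·257 − 28·156
1 = −28·48472 + 5281·257
So 257·5281 ≡ 1 (mod 48472), hence d = 5281.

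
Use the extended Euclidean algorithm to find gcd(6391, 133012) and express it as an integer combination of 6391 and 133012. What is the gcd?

11

Repeated division:
133012 = 20*6391 + 5192
6391 = 1*5192 + 1199
5192 = 4*1199 + 396
1199 = 3*396 + 11
396 = 36*11 + 0
gcd(6391, 133012) = 11.
Working backward:
11 = 1199 − 3·396
11 = −3·5192 + 13·1199
11 = 13·6391 − 16·5192
11 = −16·133012 + 333·6391
So 11 = (-16)·133012 + (333)·6391.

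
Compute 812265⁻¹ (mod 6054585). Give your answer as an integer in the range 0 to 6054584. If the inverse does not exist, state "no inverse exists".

Compute gcd(812265, 6054585):
6054585 = 7·812265 + 368730
812265 = 2·368730 + 74805
368730 = 4·74805 + 69510
74805 = 1·69510 + 5295
69510 = 13·5295 + 675
5295 = 7·675 + 570
675 = 1·570 + 105
570 = 5·105 + 45
105 = 2·45 + 15
45 = 3·15 + 0
The gcd is 15, not 1, hence no inverse exists.

no inverse exists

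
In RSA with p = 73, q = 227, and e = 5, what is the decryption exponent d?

φ(n) = (p−1)(q−1) = 72·226 = 16272.
Need d with 5·d ≡ 1 (mod 16272). Apply the extended Euclidean algorithm:
16272 = 3254×5 + 2
5 = 2×2 + 1
2 = 2×1 + 0
Back-substitute:
1 = 5 − 2·2
1 = −2·16272 + 6509·5
So 5·6509 ≡ 1 (mod 16272), hence d = 6509.

6509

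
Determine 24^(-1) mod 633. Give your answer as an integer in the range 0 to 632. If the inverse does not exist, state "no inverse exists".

no inverse exists

Euclidean algorithm on 633, 24:
633 = 26*24 + 9
24 = 2*9 + 6
9 = 1*6 + 3
6 = 2*3 + 0
gcd(24, 633) = 3 ≠ 1, so 24 has no multiplicative inverse modulo 633.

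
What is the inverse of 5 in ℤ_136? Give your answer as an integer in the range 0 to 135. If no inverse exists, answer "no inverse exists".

109

Apply the Euclidean algorithm to 136 and 5:
136 = 27×5 + 1
5 = 5×1 + 0
Since gcd(5, 136) = 1, back-substitute to write 1 as a combination:
1 = 136 − 27·5
So 5·(-27) ≡ 1 (mod 136), and -27 ≡ 109 (mod 136).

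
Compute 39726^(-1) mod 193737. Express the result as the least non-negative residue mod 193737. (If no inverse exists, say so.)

no inverse exists

Compute gcd(39726, 193737):
193737 = 4·39726 + 34833
39726 = 1·34833 + 4893
34833 = 7·4893 + 582
4893 = 8·582 + 237
582 = 2·237 + 108
237 = 2·108 + 21
108 = 5·21 + 3
21 = 7·3 + 0
The gcd is 3, not 1, hence no inverse exists.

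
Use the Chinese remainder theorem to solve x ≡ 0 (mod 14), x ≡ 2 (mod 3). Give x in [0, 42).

Write x = 0 + 14·k. Then 14·k ≡ 2 − 0 ≡ 2 (mod 3).
Need 14⁻¹ mod 3. Extended Euclid on (3, 2):
3 = 1*2 + 1
2 = 2*1 + 0
Back-substitute:
1 = 3 − 2
14⁻¹ ≡ 2 (mod 3), so k ≡ 2·2 ≡ 1 (mod 3).
x = 0 + 14·1 = 14.

14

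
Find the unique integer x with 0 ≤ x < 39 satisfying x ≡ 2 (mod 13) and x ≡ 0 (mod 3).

Write x = 2 + 13·k. Then 13·k ≡ 0 − 2 ≡ 1 (mod 3).
Need 13⁻¹ mod 3. Extended Euclid on (3, 1):
3 = 3×1 + 0
13⁻¹ ≡ 1 (mod 3), so k ≡ 1·1 ≡ 1 (mod 3).
x = 2 + 13·1 = 15.

15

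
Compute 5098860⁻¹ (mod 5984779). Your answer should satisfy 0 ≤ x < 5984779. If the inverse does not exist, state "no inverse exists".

Extended Euclidean algorithm:
5984779 = 1*5098860 + 885919
5098860 = 5*885919 + 669265
885919 = 1*669265 + 216654
669265 = 3*216654 + 19303
216654 = 11*19303 + 4321
19303 = 4*4321 + 2019
4321 = 2*2019 + 283
2019 = 7*283 + 38
283 = 7*38 + 17
38 = 2*17 + 4
17 = 4*4 + 1
4 = 4*1 + 0
gcd = 1, so the inverse exists. Back-substitute:
1 = 17 − 4·4
1 = −4·38 + 9·17
1 = 9·283 − 67·38
1 = −67·2019 + 478·283
1 = 478·4321 − 1023·2019
1 = −1023·19303 + 4570·4321
1 = 4570·216654 − 51293·19303
1 = −51293·669265 + 158449·216654
1 = 158449·885919 − 209742·669265
1 = −209742·5098860 + 1207159·885919
1 = 1207159·5984779 − 1416901·5098860
Hence 5098860⁻¹ ≡ -1416901 ≡ 4567878 (mod 5984779).

4567878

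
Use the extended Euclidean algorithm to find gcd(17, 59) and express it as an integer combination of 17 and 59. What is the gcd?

1

Repeated division:
59 = 3×17 + 8
17 = 2×8 + 1
8 = 8×1 + 0
gcd(17, 59) = 1.
Working backward:
1 = 17 − 2·8
1 = −2·59 + 7·17
So 1 = (-2)·59 + (7)·17.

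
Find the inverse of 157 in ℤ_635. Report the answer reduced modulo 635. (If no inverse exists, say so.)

453

Run Euclid on (635, 157):
635 = 4·157 + 7
157 = 22·7 + 3
7 = 2·3 + 1
3 = 3·1 + 0
The gcd is 1. Working backward:
1 = 7 − 2·3
1 = −2·157 + 45·7
1 = 45·635 − 182·157
Hence 157⁻¹ ≡ -182 ≡ 453 (mod 635).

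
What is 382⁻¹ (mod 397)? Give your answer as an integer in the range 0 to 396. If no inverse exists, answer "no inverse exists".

344

gcd(397, 382) by repeated division:
397 = 1·382 + 15
382 = 25·15 + 7
15 = 2·7 + 1
7 = 7·1 + 0
Since gcd(382, 397) = 1, back-substitute to write 1 as a combination:
1 = 15 − 2·7
1 = −2·382 + 51·15
1 = 51·397 − 53·382
Thus 382·(-53) ≡ 1 (mod 397); reducing, -53 mod 397 = 344.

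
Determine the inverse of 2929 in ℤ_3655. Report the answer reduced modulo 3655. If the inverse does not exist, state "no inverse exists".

Run Euclid on (3655, 2929):
3655 = 1×2929 + 726
2929 = 4×726 + 25
726 = 29×25 + 1
25 = 25×1 + 0
The gcd is 1. Working backward:
1 = 726 − 29·25
1 = −29·2929 + 117·726
1 = 117·3655 − 146·2929
Thus 2929·(-146) ≡ 1 (mod 3655); reducing, -146 mod 3655 = 3509.

3509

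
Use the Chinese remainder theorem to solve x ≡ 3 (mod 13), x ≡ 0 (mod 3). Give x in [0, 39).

3

Write x = 3 + 13·k. Then 13·k ≡ 0 − 3 ≡ 0 (mod 3).
Need 13⁻¹ mod 3. Extended Euclid on (3, 1):
3 = 3*1 + 0
13⁻¹ ≡ 1 (mod 3), so k ≡ 1·0 ≡ 0 (mod 3).
x = 3 + 13·0 = 3.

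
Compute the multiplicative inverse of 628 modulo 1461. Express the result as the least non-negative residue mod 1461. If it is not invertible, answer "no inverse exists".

Apply the Euclidean algorithm to 1461 and 628:
1461 = 2·628 + 205
628 = 3·205 + 13
205 = 15·13 + 10
13 = 1·10 + 3
10 = 3·3 + 1
3 = 3·1 + 0
gcd = 1, so the inverse exists. Back-substitute:
1 = 10 − 3·3
1 = −3·13 + 4·10
1 = 4·205 − 63·13
1 = −63·628 + 193·205
1 = 193·1461 − 449·628
Thus 628·(-449) ≡ 1 (mod 1461); reducing, -449 mod 1461 = 1012.

1012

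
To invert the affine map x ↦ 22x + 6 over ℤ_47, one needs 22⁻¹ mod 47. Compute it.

Apply the Euclidean algorithm to 47 and 22:
47 = 2×22 + 3
22 = 7×3 + 1
3 = 3×1 + 0
Since gcd(22, 47) = 1, back-substitute to write 1 as a combination:
1 = 22 − 7·3
1 = −7·47 + 15·22
So 22·15 ≡ 1 (mod 47).

15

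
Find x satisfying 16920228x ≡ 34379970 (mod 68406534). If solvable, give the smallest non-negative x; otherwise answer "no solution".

9000050

First find gcd(16920228, 68406534):
68406534 = 4*16920228 + 725622
16920228 = 23*725622 + 230922
725622 = 3*230922 + 32856
230922 = 7*32856 + 930
32856 = 35*930 + 306
930 = 3*306 + 12
306 = 25*12 + 6
12 = 2*6 + 0
gcd = 6 and 6 | 34379970, so solutions exist. Divide through by 6: 2820038x ≡ 5729995 (mod 11401089).
Now find 2820038⁻¹ mod 11401089:
11401089 = 4×2820038 + 120937
2820038 = 23×120937 + 38487
120937 = 3×38487 + 5476
38487 = 7×5476 + 155
5476 = 35×155 + 51
155 = 3×51 + 2
51 = 25×2 + 1
2 = 2×1 + 0
Back-substitute:
1 = 51 − 25·2
1 = −25·155 + 76·51
1 = 76·5476 − 2685·155
1 = −2685·38487 + 18871·5476
1 = 18871·120937 − 59298·38487
1 = −59298·2820038 + 1382725·120937
1 = 1382725·11401089 − 5590198·2820038
So 2820038·(-5590198) ≡ 1 (mod 11401089), i.e. 2820038⁻¹ ≡ 5810891.
Then x ≡ 5810891·5729995 ≡ 9000050 (mod 11401089); the smallest non-negative solution is x = 9000050.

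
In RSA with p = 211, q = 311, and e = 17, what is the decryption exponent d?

45953

φ(n) = (p−1)(q−1) = 210·310 = 65100.
Need d with 17·d ≡ 1 (mod 65100). Apply the extended Euclidean algorithm:
65100 = 3829·17 + 7
17 = 2·7 + 3
7 = 2·3 + 1
3 = 3·1 + 0
Back-substitute:
1 = 7 − 2·3
1 = −2·17 + 5·7
1 = 5·65100 − 19147·17
So 17·(-19147) ≡ 1 (mod 65100), hence d ≡ -19147 ≡ 45953 (mod 65100).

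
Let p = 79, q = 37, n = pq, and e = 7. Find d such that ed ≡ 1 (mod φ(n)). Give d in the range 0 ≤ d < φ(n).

φ(n) = (p−1)(q−1) = 78·36 = 2808.
Need d with 7·d ≡ 1 (mod 2808). Apply the extended Euclidean algorithm:
2808 = 401*7 + 1
7 = 7*1 + 0
Back-substitute:
1 = 2808 − 401·7
So 7·(-401) ≡ 1 (mod 2808), hence d ≡ -401 ≡ 2407 (mod 2808).

2407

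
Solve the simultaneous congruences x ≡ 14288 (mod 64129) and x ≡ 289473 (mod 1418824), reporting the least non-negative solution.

Write x = 14288 + 64129·k. Then 64129·k ≡ 289473 − 14288 ≡ 275185 (mod 1418824).
Need 64129⁻¹ mod 1418824. Extended Euclid on (1418824, 64129):
1418824 = 22·64129 + 7986
64129 = 8·7986 + 241
7986 = 33·241 + 33
241 = 7·33 + 10
33 = 3·10 + 3
10 = 3·3 + 1
3 = 3·1 + 0
Back-substitute:
1 = 10 − 3·3
1 = −3·33 + 10·10
1 = 10·241 − 73·33
1 = −73·7986 + 2419·241
1 = 2419·64129 − 19425·7986
1 = −19425·1418824 + 429769·64129
64129⁻¹ ≡ 429769 (mod 1418824), so k ≡ 429769·275185 ≡ 1326569 (mod 1418824).
x = 14288 + 64129·1326569 = 85071557689.

85071557689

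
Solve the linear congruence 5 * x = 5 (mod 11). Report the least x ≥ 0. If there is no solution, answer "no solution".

First find gcd(5, 11):
11 = 2·5 + 1
5 = 5·1 + 0
gcd = 1, so a unique solution mod 11 exists.
Back-substitute for the Bézout coefficients:
1 = 11 − 2·5
So 5·(-2) ≡ 1 (mod 11), giving 5⁻¹ ≡ 9.
x ≡ 5⁻¹·5 ≡ 9·5 ≡ 1 (mod 11).

1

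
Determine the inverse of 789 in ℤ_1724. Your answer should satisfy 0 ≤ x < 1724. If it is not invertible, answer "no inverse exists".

1169

gcd(1724, 789) by repeated division:
1724 = 2×789 + 146
789 = 5×146 + 59
146 = 2×59 + 28
59 = 2×28 + 3
28 = 9×3 + 1
3 = 3×1 + 0
gcd = 1, so the inverse exists. Back-substitute:
1 = 28 − 9·3
1 = −9·59 + 19·28
1 = 19·146 − 47·59
1 = −47·789 + 254·146
1 = 254·1724 − 555·789
Hence 789⁻¹ ≡ -555 ≡ 1169 (mod 1724).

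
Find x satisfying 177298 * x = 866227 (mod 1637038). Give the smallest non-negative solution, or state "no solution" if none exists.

gcd(177298, 1637038):
1637038 = 9·177298 + 41356
177298 = 4·41356 + 11874
41356 = 3·11874 + 5734
11874 = 2·5734 + 406
5734 = 14·406 + 50
406 = 8·50 + 6
50 = 8·6 + 2
6 = 3·2 + 0
gcd = 2, but 2 ∤ 866227, so the congruence has no solution.

no solution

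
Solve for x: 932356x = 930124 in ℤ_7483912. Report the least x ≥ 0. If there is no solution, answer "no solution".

First find gcd(932356, 7483912):
7483912 = 8*932356 + 25064
932356 = 37*25064 + 4988
25064 = 5*4988 + 124
4988 = 40*124 + 28
124 = 4*28 + 12
28 = 2*12 + 4
12 = 3*4 + 0
gcd = 4 and 4 | 930124, so solutions exist. Divide through by 4: 233089x ≡ 232531 (mod 1870978).
Now find 233089⁻¹ mod 1870978:
1870978 = 8×233089 + 6266
233089 = 37×6266 + 1247
6266 = 5×1247 + 31
1247 = 40×31 + 7
31 = 4×7 + 3
7 = 2×3 + 1
3 = 3×1 + 0
Back-substitute:
1 = 7 − 2·3
1 = −2·31 + 9·7
1 = 9·1247 − 362·31
1 = −362·6266 + 1819·1247
1 = 1819·233089 − 67665·6266
1 = −67665·1870978 + 543139·233089
So 233089⁻¹ ≡ 543139 (mod 1870978).
Then x ≡ 543139·232531 ≡ 26875 (mod 1870978); the smallest non-negative solution is x = 26875.

26875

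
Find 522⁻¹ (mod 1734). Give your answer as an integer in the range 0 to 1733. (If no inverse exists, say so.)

Compute gcd(522, 1734):
1734 = 3·522 + 168
522 = 3·168 + 18
168 = 9·18 + 6
18 = 3·6 + 0
The gcd is 6, not 1, hence no inverse exists.

no inverse exists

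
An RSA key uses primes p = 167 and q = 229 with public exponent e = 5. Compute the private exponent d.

22709

φ(n) = (p−1)(q−1) = 166·228 = 37848.
Need d with 5·d ≡ 1 (mod 37848). Apply the extended Euclidean algorithm:
37848 = 7569×5 + 3
5 = 1×3 + 2
3 = 1×2 + 1
2 = 2×1 + 0
Back-substitute:
1 = 3 − 2
1 = −5 + 2·3
1 = 2·37848 − 15139·5
So 5·(-15139) ≡ 1 (mod 37848), hence d ≡ -15139 ≡ 22709 (mod 37848).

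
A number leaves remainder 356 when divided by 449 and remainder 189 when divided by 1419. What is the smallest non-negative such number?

Write x = 356 + 449·k. Then 449·k ≡ 189 − 356 ≡ 1252 (mod 1419).
Need 449⁻¹ mod 1419. Extended Euclid on (1419, 449):
1419 = 3·449 + 72
449 = 6·72 + 17
72 = 4·17 + 4
17 = 4·4 + 1
4 = 4·1 + 0
Back-substitute:
1 = 17 − 4·4
1 = −4·72 + 17·17
1 = 17·449 − 106·72
1 = −106·1419 + 335·449
449⁻¹ ≡ 335 (mod 1419), so k ≡ 335·1252 ≡ 815 (mod 1419).
x = 356 + 449·815 = 366291.

366291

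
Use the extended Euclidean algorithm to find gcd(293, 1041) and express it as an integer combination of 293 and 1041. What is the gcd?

1

Repeated division:
1041 = 3*293 + 162
293 = 1*162 + 131
162 = 1*131 + 31
131 = 4*31 + 7
31 = 4*7 + 3
7 = 2*3 + 1
3 = 3*1 + 0
gcd(293, 1041) = 1.
Express as a combination:
1 = 7 − 2·3
1 = −2·31 + 9·7
1 = 9·131 − 38·31
1 = −38·162 + 47·131
1 = 47·293 − 85·162
1 = −85·1041 + 302·293
So 1 = (-85)·1041 + (302)·293.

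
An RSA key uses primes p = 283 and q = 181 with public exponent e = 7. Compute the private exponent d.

φ(n) = (p−1)(q−1) = 282·180 = 50760.
Need d with 7·d ≡ 1 (mod 50760). Apply the extended Euclidean algorithm:
50760 = 7251×7 + 3
7 = 2×3 + 1
3 = 3×1 + 0
Back-substitute:
1 = 7 − 2·3
1 = −2·50760 + 14503·7
So 7·14503 ≡ 1 (mod 50760), hence d = 14503.

14503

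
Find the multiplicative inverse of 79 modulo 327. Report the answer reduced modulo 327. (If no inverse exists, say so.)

Apply the Euclidean algorithm to 327 and 79:
327 = 4×79 + 11
79 = 7×11 + 2
11 = 5×2 + 1
2 = 2×1 + 0
The gcd is 1. Working backward:
1 = 11 − 5·2
1 = −5·79 + 36·11
1 = 36·327 − 149·79
So 79·(-149) ≡ 1 (mod 327), and -149 ≡ 178 (mod 327).

178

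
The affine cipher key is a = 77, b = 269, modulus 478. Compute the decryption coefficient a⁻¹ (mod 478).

Run Euclid on (478, 77):
478 = 6×77 + 16
77 = 4×16 + 13
16 = 1×13 + 3
13 = 4×3 + 1
3 = 3×1 + 0
The gcd is 1. Working backward:
1 = 13 − 4·3
1 = −4·16 + 5·13
1 = 5·77 − 24·16
1 = −24·478 + 149·77
So 77·149 ≡ 1 (mod 478).

149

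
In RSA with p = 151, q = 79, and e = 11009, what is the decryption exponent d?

φ(n) = (p−1)(q−1) = 150·78 = 11700.
Need d with 11009·d ≡ 1 (mod 11700). Apply the extended Euclidean algorithm:
11700 = 1*11009 + 691
11009 = 15*691 + 644
691 = 1*644 + 47
644 = 13*47 + 33
47 = 1*33 + 14
33 = 2*14 + 5
14 = 2*5 + 4
5 = 1*4 + 1
4 = 4*1 + 0
Back-substitute:
1 = 5 − 4
1 = −14 + 3·5
1 = 3·33 − 7·14
1 = −7·47 + 10·33
1 = 10·644 − 137·47
1 = −137·691 + 147·644
1 = 147·11009 − 2342·691
1 = −2342·11700 + 2489·11009
So 11009·2489 ≡ 1 (mod 11700), hence d = 2489.

2489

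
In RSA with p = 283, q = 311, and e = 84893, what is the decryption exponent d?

φ(n) = (p−1)(q−1) = 282·310 = 87420.
Need d with 84893·d ≡ 1 (mod 87420). Apply the extended Euclidean algorithm:
87420 = 1*84893 + 2527
84893 = 33*2527 + 1502
2527 = 1*1502 + 1025
1502 = 1*1025 + 477
1025 = 2*477 + 71
477 = 6*71 + 51
71 = 1*51 + 20
51 = 2*20 + 11
20 = 1*11 + 9
11 = 1*9 + 2
9 = 4*2 + 1
2 = 2*1 + 0
Back-substitute:
1 = 9 − 4·2
1 = −4·11 + 5·9
1 = 5·20 − 9·11
1 = −9·51 + 23·20
1 = 23·71 − 32·51
1 = −32·477 + 215·71
1 = 215·1025 − 462·477
1 = −462·1502 + 677·1025
1 = 677·2527 − 1139·1502
1 = −1139·84893 + 38264·2527
1 = 38264·87420 − 39403·84893
So 84893·(-39403) ≡ 1 (mod 87420), hence d ≡ -39403 ≡ 48017 (mod 87420).

48017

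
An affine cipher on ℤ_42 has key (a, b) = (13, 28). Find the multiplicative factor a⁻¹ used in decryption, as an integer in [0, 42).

13

Extended Euclidean algorithm:
42 = 3*13 + 3
13 = 4*3 + 1
3 = 3*1 + 0
The gcd is 1. Working backward:
1 = 13 − 4·3
1 = −4·42 + 13·13
So 13·13 ≡ 1 (mod 42).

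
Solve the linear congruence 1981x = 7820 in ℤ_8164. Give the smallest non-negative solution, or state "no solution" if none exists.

4632

First find gcd(1981, 8164):
8164 = 4·1981 + 240
1981 = 8·240 + 61
240 = 3·61 + 57
61 = 1·57 + 4
57 = 14·4 + 1
4 = 4·1 + 0
gcd = 1, so a unique solution mod 8164 exists.
Back-substitute for the Bézout coefficients:
1 = 57 − 14·4
1 = −14·61 + 15·57
1 = 15·240 − 59·61
1 = −59·1981 + 487·240
1 = 487·8164 − 2007·1981
So 1981·(-2007) ≡ 1 (mod 8164), giving 1981⁻¹ ≡ 6157.
x ≡ 1981⁻¹·7820 ≡ 6157·7820 ≡ 4632 (mod 8164).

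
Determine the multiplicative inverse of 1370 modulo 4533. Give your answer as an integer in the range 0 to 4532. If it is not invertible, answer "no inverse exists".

Extended Euclidean algorithm:
4533 = 3·1370 + 423
1370 = 3·423 + 101
423 = 4·101 + 19
101 = 5·19 + 6
19 = 3·6 + 1
6 = 6·1 + 0
gcd = 1, so the inverse exists. Back-substitute:
1 = 19 − 3·6
1 = −3·101 + 16·19
1 = 16·423 − 67·101
1 = −67·1370 + 217·423
1 = 217·4533 − 718·1370
Hence 1370⁻¹ ≡ -718 ≡ 3815 (mod 4533).

3815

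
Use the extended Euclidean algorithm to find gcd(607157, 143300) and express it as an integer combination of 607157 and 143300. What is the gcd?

1

Euclidean algorithm:
607157 = 4·143300 + 33957
143300 = 4·33957 + 7472
33957 = 4·7472 + 4069
7472 = 1·4069 + 3403
4069 = 1·3403 + 666
3403 = 5·666 + 73
666 = 9·73 + 9
73 = 8·9 + 1
9 = 9·1 + 0
gcd(607157, 143300) = 1.
Working backward:
1 = 73 − 8·9
1 = −8·666 + 73·73
1 = 73·3403 − 373·666
1 = −373·4069 + 446·3403
1 = 446·7472 − 819·4069
1 = −819·33957 + 3722·7472
1 = 3722·143300 − 15707·33957
1 = −15707·607157 + 66550·143300
So 1 = (-15707)·607157 + (66550)·143300.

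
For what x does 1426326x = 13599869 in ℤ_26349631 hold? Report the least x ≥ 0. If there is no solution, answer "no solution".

no solution

gcd(1426326, 26349631):
26349631 = 18·1426326 + 675763
1426326 = 2·675763 + 74800
675763 = 9·74800 + 2563
74800 = 29·2563 + 473
2563 = 5·473 + 198
473 = 2·198 + 77
198 = 2·77 + 44
77 = 1·44 + 33
44 = 1·33 + 11
33 = 3·11 + 0
gcd = 11, but 11 ∤ 13599869, so the congruence has no solution.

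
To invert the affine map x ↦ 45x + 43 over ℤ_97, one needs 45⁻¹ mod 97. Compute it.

gcd(97, 45) by repeated division:
97 = 2·45 + 7
45 = 6·7 + 3
7 = 2·3 + 1
3 = 3·1 + 0
Since gcd(45, 97) = 1, back-substitute to write 1 as a combination:
1 = 7 − 2·3
1 = −2·45 + 13·7
1 = 13·97 − 28·45
So 45·(-28) ≡ 1 (mod 97), and -28 ≡ 69 (mod 97).

69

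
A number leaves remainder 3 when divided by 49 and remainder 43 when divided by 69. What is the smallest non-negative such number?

Write x = 3 + 49·k. Then 49·k ≡ 43 − 3 ≡ 40 (mod 69).
Need 49⁻¹ mod 69. Extended Euclid on (69, 49):
69 = 1×49 + 20
49 = 2×20 + 9
20 = 2×9 + 2
9 = 4×2 + 1
2 = 2×1 + 0
Back-substitute:
1 = 9 − 4·2
1 = −4·20 + 9·9
1 = 9·49 − 22·20
1 = −22·69 + 31·49
49⁻¹ ≡ 31 (mod 69), so k ≡ 31·40 ≡ 67 (mod 69).
x = 3 + 49·67 = 3286.

3286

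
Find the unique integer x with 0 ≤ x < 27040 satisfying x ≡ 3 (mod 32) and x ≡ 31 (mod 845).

16931

Write x = 3 + 32·k. Then 32·k ≡ 31 − 3 ≡ 28 (mod 845).
Need 32⁻¹ mod 845. Extended Euclid on (845, 32):
845 = 26·32 + 13
32 = 2·13 + 6
13 = 2·6 + 1
6 = 6·1 + 0
Back-substitute:
1 = 13 − 2·6
1 = −2·32 + 5·13
1 = 5·845 − 132·32
32⁻¹ ≡ 713 (mod 845), so k ≡ 713·28 ≡ 529 (mod 845).
x = 3 + 32·529 = 16931.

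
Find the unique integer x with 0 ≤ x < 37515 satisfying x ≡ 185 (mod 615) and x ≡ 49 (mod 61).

28475

Write x = 185 + 615·k. Then 615·k ≡ 49 − 185 ≡ 47 (mod 61).
Need 615⁻¹ mod 61. Extended Euclid on (61, 5):
61 = 12·5 + 1
5 = 5·1 + 0
Back-substitute:
1 = 61 − 12·5
615⁻¹ ≡ 49 (mod 61), so k ≡ 49·47 ≡ 46 (mod 61).
x = 185 + 615·46 = 28475.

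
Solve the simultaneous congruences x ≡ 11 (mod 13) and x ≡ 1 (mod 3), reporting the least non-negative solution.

37

Write x = 11 + 13·k. Then 13·k ≡ 1 − 11 ≡ 2 (mod 3).
Need 13⁻¹ mod 3. Extended Euclid on (3, 1):
3 = 3×1 + 0
13⁻¹ ≡ 1 (mod 3), so k ≡ 1·2 ≡ 2 (mod 3).
x = 11 + 13·2 = 37.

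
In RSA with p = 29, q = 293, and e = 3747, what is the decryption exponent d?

1019

φ(n) = (p−1)(q−1) = 28·292 = 8176.
Need d with 3747·d ≡ 1 (mod 8176). Apply the extended Euclidean algorithm:
8176 = 2·3747 + 682
3747 = 5·682 + 337
682 = 2·337 + 8
337 = 42·8 + 1
8 = 8·1 + 0
Back-substitute:
1 = 337 − 42·8
1 = −42·682 + 85·337
1 = 85·3747 − 467·682
1 = −467·8176 + 1019·3747
So 3747·1019 ≡ 1 (mod 8176), hence d = 1019.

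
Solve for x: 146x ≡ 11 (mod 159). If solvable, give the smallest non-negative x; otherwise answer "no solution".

First find gcd(146, 159):
159 = 1×146 + 13
146 = 11×13 + 3
13 = 4×3 + 1
3 = 3×1 + 0
gcd = 1, so a unique solution mod 159 exists.
Back-substitute for the Bézout coefficients:
1 = 13 − 4·3
1 = −4·146 + 45·13
1 = 45·159 − 49·146
So 146·(-49) ≡ 1 (mod 159), giving 146⁻¹ ≡ 110.
x ≡ 146⁻¹·11 ≡ 110·11 ≡ 97 (mod 159).

97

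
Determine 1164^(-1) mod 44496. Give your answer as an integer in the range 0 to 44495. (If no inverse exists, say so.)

no inverse exists

Euclidean algorithm on 44496, 1164:
44496 = 38×1164 + 264
1164 = 4×264 + 108
264 = 2×108 + 48
108 = 2×48 + 12
48 = 4×12 + 0
gcd(1164, 44496) = 12 ≠ 1, so 1164 has no multiplicative inverse modulo 44496.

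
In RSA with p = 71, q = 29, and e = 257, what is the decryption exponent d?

633

φ(n) = (p−1)(q−1) = 70·28 = 1960.
Need d with 257·d ≡ 1 (mod 1960). Apply the extended Euclidean algorithm:
1960 = 7·257 + 161
257 = 1·161 + 96
161 = 1·96 + 65
96 = 1·65 + 31
65 = 2·31 + 3
31 = 10·3 + 1
3 = 3·1 + 0
Back-substitute:
1 = 31 − 10·3
1 = −10·65 + 21·31
1 = 21·96 − 31·65
1 = −31·161 + 52·96
1 = 52·257 − 83·161
1 = −83·1960 + 633·257
So 257·633 ≡ 1 (mod 1960), hence d = 633.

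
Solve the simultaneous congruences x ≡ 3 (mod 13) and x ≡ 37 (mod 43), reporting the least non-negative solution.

Write x = 3 + 13·k. Then 13·k ≡ 37 − 3 ≡ 34 (mod 43).
Need 13⁻¹ mod 43. Extended Euclid on (43, 13):
43 = 3*13 + 4
13 = 3*4 + 1
4 = 4*1 + 0
Back-substitute:
1 = 13 − 3·4
1 = −3·43 + 10·13
13⁻¹ ≡ 10 (mod 43), so k ≡ 10·34 ≡ 39 (mod 43).
x = 3 + 13·39 = 510.

510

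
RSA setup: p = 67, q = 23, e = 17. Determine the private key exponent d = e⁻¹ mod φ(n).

1025

φ(n) = (p−1)(q−1) = 66·22 = 1452.
Need d with 17·d ≡ 1 (mod 1452). Apply the extended Euclidean algorithm:
1452 = 85*17 + 7
17 = 2*7 + 3
7 = 2*3 + 1
3 = 3*1 + 0
Back-substitute:
1 = 7 − 2·3
1 = −2·17 + 5·7
1 = 5·1452 − 427·17
So 17·(-427) ≡ 1 (mod 1452), hence d ≡ -427 ≡ 1025 (mod 1452).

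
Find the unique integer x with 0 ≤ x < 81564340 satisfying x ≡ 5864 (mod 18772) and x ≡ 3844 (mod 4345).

17088384

Write x = 5864 + 18772·k. Then 18772·k ≡ 3844 − 5864 ≡ 2325 (mod 4345).
Need 18772⁻¹ mod 4345. Extended Euclid on (4345, 1392):
4345 = 3*1392 + 169
1392 = 8*169 + 40
169 = 4*40 + 9
40 = 4*9 + 4
9 = 2*4 + 1
4 = 4*1 + 0
Back-substitute:
1 = 9 − 2·4
1 = −2·40 + 9·9
1 = 9·169 − 38·40
1 = −38·1392 + 313·169
1 = 313·4345 − 977·1392
18772⁻¹ ≡ 3368 (mod 4345), so k ≡ 3368·2325 ≡ 910 (mod 4345).
x = 5864 + 18772·910 = 17088384.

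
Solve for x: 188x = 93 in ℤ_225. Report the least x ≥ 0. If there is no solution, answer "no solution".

First find gcd(188, 225):
225 = 1*188 + 37
188 = 5*37 + 3
37 = 12*3 + 1
3 = 3*1 + 0
gcd = 1, so a unique solution mod 225 exists.
Back-substitute for the Bézout coefficients:
1 = 37 − 12·3
1 = −12·188 + 61·37
1 = 61·225 − 73·188
So 188·(-73) ≡ 1 (mod 225), giving 188⁻¹ ≡ 152.
x ≡ 188⁻¹·93 ≡ 152·93 ≡ 186 (mod 225).

186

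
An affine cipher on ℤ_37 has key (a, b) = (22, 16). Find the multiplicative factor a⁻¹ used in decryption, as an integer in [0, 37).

32

gcd(37, 22) by repeated division:
37 = 1×22 + 15
22 = 1×15 + 7
15 = 2×7 + 1
7 = 7×1 + 0
The gcd is 1. Working backward:
1 = 15 − 2·7
1 = −2·22 + 3·15
1 = 3·37 − 5·22
Hence 22⁻¹ ≡ -5 ≡ 32 (mod 37).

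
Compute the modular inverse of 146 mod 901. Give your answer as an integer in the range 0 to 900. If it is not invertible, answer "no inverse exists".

216

Apply the Euclidean algorithm to 901 and 146:
901 = 6*146 + 25
146 = 5*25 + 21
25 = 1*21 + 4
21 = 5*4 + 1
4 = 4*1 + 0
The gcd is 1. Working backward:
1 = 21 − 5·4
1 = −5·25 + 6·21
1 = 6·146 − 35·25
1 = −35·901 + 216·146
So 146·216 ≡ 1 (mod 901).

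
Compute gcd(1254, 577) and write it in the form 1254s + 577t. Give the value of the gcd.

Apply Euclid's algorithm to 1254 and 577:
1254 = 2×577 + 100
577 = 5×100 + 77
100 = 1×77 + 23
77 = 3×23 + 8
23 = 2×8 + 7
8 = 1×7 + 1
7 = 7×1 + 0
gcd(1254, 577) = 1.
Working backward:
1 = 8 − 7
1 = −23 + 3·8
1 = 3·77 − 10·23
1 = −10·100 + 13·77
1 = 13·577 − 75·100
1 = −75·1254 + 163·577
So 1 = (-75)·1254 + (163)·577.

1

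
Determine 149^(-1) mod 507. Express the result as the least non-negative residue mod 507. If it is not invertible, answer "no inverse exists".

Apply the Euclidean algorithm to 507 and 149:
507 = 3*149 + 60
149 = 2*60 + 29
60 = 2*29 + 2
29 = 14*2 + 1
2 = 2*1 + 0
gcd = 1, so the inverse exists. Back-substitute:
1 = 29 − 14·2
1 = −14·60 + 29·29
1 = 29·149 − 72·60
1 = −72·507 + 245·149
So 149·245 ≡ 1 (mod 507).

245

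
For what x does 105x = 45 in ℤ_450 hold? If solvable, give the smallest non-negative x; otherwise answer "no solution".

9

First find gcd(105, 450):
450 = 4*105 + 30
105 = 3*30 + 15
30 = 2*15 + 0
gcd = 15 and 15 | 45, so solutions exist. Divide through by 15: 7x ≡ 3 (mod 30).
Now find 7⁻¹ mod 30:
30 = 4*7 + 2
7 = 3*2 + 1
2 = 2*1 + 0
Back-substitute:
1 = 7 − 3·2
1 = −3·30 + 13·7
So 7⁻¹ ≡ 13 (mod 30).
Then x ≡ 13·3 ≡ 9 (mod 30); the smallest non-negative solution is x = 9.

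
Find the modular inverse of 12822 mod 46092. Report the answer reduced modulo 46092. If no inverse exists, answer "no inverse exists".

Euclidean algorithm on 46092, 12822:
46092 = 3*12822 + 7626
12822 = 1*7626 + 5196
7626 = 1*5196 + 2430
5196 = 2*2430 + 336
2430 = 7*336 + 78
336 = 4*78 + 24
78 = 3*24 + 6
24 = 4*6 + 0
Since gcd = 6 > 1, 12822 is not a unit mod 46092.

no inverse exists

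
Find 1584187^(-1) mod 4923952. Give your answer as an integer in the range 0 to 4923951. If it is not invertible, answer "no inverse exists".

Euclidean algorithm on 4923952, 1584187:
4923952 = 3×1584187 + 171391
1584187 = 9×171391 + 41668
171391 = 4×41668 + 4719
41668 = 8×4719 + 3916
4719 = 1×3916 + 803
3916 = 4×803 + 704
803 = 1×704 + 99
704 = 7×99 + 11
99 = 9×11 + 0
The gcd is 11, not 1, hence no inverse exists.

no inverse exists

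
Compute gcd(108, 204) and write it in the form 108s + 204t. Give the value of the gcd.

12

Apply Euclid's algorithm to 204 and 108:
204 = 1×108 + 96
108 = 1×96 + 12
96 = 8×12 + 0
gcd(108, 204) = 12.
Express as a combination:
12 = 108 − 96
12 = −204 + 2·108
So 12 = (-1)·204 + (2)·108.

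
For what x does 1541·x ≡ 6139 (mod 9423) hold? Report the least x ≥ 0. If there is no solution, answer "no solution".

First find gcd(1541, 9423):
9423 = 6*1541 + 177
1541 = 8*177 + 125
177 = 1*125 + 52
125 = 2*52 + 21
52 = 2*21 + 10
21 = 2*10 + 1
10 = 10*1 + 0
gcd = 1, so a unique solution mod 9423 exists.
Back-substitute for the Bézout coefficients:
1 = 21 − 2·10
1 = −2·52 + 5·21
1 = 5·125 − 12·52
1 = −12·177 + 17·125
1 = 17·1541 − 148·177
1 = −148·9423 + 905·1541
So 1541·(905) ≡ 1 (mod 9423), giving 1541⁻¹ ≡ 905.
x ≡ 1541⁻¹·6139 ≡ 905·6139 ≡ 5648 (mod 9423).

5648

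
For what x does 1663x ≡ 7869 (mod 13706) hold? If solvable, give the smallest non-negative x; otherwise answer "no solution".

First find gcd(1663, 13706):
13706 = 8·1663 + 402
1663 = 4·402 + 55
402 = 7·55 + 17
55 = 3·17 + 4
17 = 4·4 + 1
4 = 4·1 + 0
gcd = 1, so a unique solution mod 13706 exists.
Back-substitute for the Bézout coefficients:
1 = 17 − 4·4
1 = −4·55 + 13·17
1 = 13·402 − 95·55
1 = −95·1663 + 393·402
1 = 393·13706 − 3239·1663
So 1663·(-3239) ≡ 1 (mod 13706), giving 1663⁻¹ ≡ 10467.
x ≡ 1663⁻¹·7869 ≡ 10467·7869 ≡ 5469 (mod 13706).

5469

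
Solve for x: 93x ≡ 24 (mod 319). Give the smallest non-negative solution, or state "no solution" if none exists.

First find gcd(93, 319):
319 = 3·93 + 40
93 = 2·40 + 13
40 = 3·13 + 1
13 = 13·1 + 0
gcd = 1, so a unique solution mod 319 exists.
Back-substitute for the Bézout coefficients:
1 = 40 − 3·13
1 = −3·93 + 7·40
1 = 7·319 − 24·93
So 93·(-24) ≡ 1 (mod 319), giving 93⁻¹ ≡ 295.
x ≡ 93⁻¹·24 ≡ 295·24 ≡ 62 (mod 319).

62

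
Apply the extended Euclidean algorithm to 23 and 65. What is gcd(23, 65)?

Apply Euclid's algorithm to 65 and 23:
65 = 2·23 + 19
23 = 1·19 + 4
19 = 4·4 + 3
4 = 1·3 + 1
3 = 3·1 + 0
gcd(23, 65) = 1.
Working backward:
1 = 4 − 3
1 = −19 + 5·4
1 = 5·23 − 6·19
1 = −6·65 + 17·23
So 1 = (-6)·65 + (17)·23.

1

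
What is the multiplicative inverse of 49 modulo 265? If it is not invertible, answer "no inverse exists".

Apply the Euclidean algorithm to 265 and 49:
265 = 5*49 + 20
49 = 2*20 + 9
20 = 2*9 + 2
9 = 4*2 + 1
2 = 2*1 + 0
Since gcd(49, 265) = 1, back-substitute to write 1 as a combination:
1 = 9 − 4·2
1 = −4·20 + 9·9
1 = 9·49 − 22·20
1 = −22·265 + 119·49
So 49·119 ≡ 1 (mod 265).

119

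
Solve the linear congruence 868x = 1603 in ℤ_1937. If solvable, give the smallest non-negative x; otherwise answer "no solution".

First find gcd(868, 1937):
1937 = 2·868 + 201
868 = 4·201 + 64
201 = 3·64 + 9
64 = 7·9 + 1
9 = 9·1 + 0
gcd = 1, so a unique solution mod 1937 exists.
Back-substitute for the Bézout coefficients:
1 = 64 − 7·9
1 = −7·201 + 22·64
1 = 22·868 − 95·201
1 = −95·1937 + 212·868
So 868·(212) ≡ 1 (mod 1937), giving 868⁻¹ ≡ 212.
x ≡ 868⁻¹·1603 ≡ 212·1603 ≡ 861 (mod 1937).

861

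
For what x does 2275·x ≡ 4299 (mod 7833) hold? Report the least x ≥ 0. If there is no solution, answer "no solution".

no solution

gcd(2275, 7833):
7833 = 3*2275 + 1008
2275 = 2*1008 + 259
1008 = 3*259 + 231
259 = 1*231 + 28
231 = 8*28 + 7
28 = 4*7 + 0
gcd = 7, but 7 ∤ 4299, so the congruence has no solution.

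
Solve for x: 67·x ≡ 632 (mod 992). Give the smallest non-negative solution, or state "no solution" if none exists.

424

First find gcd(67, 992):
992 = 14·67 + 54
67 = 1·54 + 13
54 = 4·13 + 2
13 = 6·2 + 1
2 = 2·1 + 0
gcd = 1, so a unique solution mod 992 exists.
Back-substitute for the Bézout coefficients:
1 = 13 − 6·2
1 = −6·54 + 25·13
1 = 25·67 − 31·54
1 = −31·992 + 459·67
So 67·(459) ≡ 1 (mod 992), giving 67⁻¹ ≡ 459.
x ≡ 67⁻¹·632 ≡ 459·632 ≡ 424 (mod 992).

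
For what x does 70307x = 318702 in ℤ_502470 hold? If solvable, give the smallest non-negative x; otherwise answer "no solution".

90726

First find gcd(70307, 502470):
502470 = 7·70307 + 10321
70307 = 6·10321 + 8381
10321 = 1·8381 + 1940
8381 = 4·1940 + 621
1940 = 3·621 + 77
621 = 8·77 + 5
77 = 15·5 + 2
5 = 2·2 + 1
2 = 2·1 + 0
gcd = 1, so a unique solution mod 502470 exists.
Back-substitute for the Bézout coefficients:
1 = 5 − 2·2
1 = −2·77 + 31·5
1 = 31·621 − 250·77
1 = −250·1940 + 781·621
1 = 781·8381 − 3374·1940
1 = −3374·10321 + 4155·8381
1 = 4155·70307 − 28304·10321
1 = −28304·502470 + 202283·70307
So 70307·(202283) ≡ 1 (mod 502470), giving 70307⁻¹ ≡ 202283.
x ≡ 70307⁻¹·318702 ≡ 202283·318702 ≡ 90726 (mod 502470).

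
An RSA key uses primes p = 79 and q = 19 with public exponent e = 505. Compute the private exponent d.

φ(n) = (p−1)(q−1) = 78·18 = 1404.
Need d with 505·d ≡ 1 (mod 1404). Apply the extended Euclidean algorithm:
1404 = 2×505 + 394
505 = 1×394 + 111
394 = 3×111 + 61
111 = 1×61 + 50
61 = 1×50 + 11
50 = 4×11 + 6
11 = 1×6 + 5
6 = 1×5 + 1
5 = 5×1 + 0
Back-substitute:
1 = 6 − 5
1 = −11 + 2·6
1 = 2·50 − 9·11
1 = −9·61 + 11·50
1 = 11·111 − 20·61
1 = −20·394 + 71·111
1 = 71·505 − 91·394
1 = −91·1404 + 253·505
So 505·253 ≡ 1 (mod 1404), hence d = 253.

253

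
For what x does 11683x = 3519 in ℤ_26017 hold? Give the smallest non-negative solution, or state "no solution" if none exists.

17800

First find gcd(11683, 26017):
26017 = 2×11683 + 2651
11683 = 4×2651 + 1079
2651 = 2×1079 + 493
1079 = 2×493 + 93
493 = 5×93 + 28
93 = 3×28 + 9
28 = 3×9 + 1
9 = 9×1 + 0
gcd = 1, so a unique solution mod 26017 exists.
Back-substitute for the Bézout coefficients:
1 = 28 − 3·9
1 = −3·93 + 10·28
1 = 10·493 − 53·93
1 = −53·1079 + 116·493
1 = 116·2651 − 285·1079
1 = −285·11683 + 1256·2651
1 = 1256·26017 − 2797·11683
So 11683·(-2797) ≡ 1 (mod 26017), giving 11683⁻¹ ≡ 23220.
x ≡ 11683⁻¹·3519 ≡ 23220·3519 ≡ 17800 (mod 26017).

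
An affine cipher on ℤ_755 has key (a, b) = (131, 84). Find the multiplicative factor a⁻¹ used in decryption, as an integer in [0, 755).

gcd(755, 131) by repeated division:
755 = 5·131 + 100
131 = 1·100 + 31
100 = 3·31 + 7
31 = 4·7 + 3
7 = 2·3 + 1
3 = 3·1 + 0
Since gcd(131, 755) = 1, back-substitute to write 1 as a combination:
1 = 7 − 2·3
1 = −2·31 + 9·7
1 = 9·100 − 29·31
1 = −29·131 + 38·100
1 = 38·755 − 219·131
Hence 131⁻¹ ≡ -219 ≡ 536 (mod 755).

536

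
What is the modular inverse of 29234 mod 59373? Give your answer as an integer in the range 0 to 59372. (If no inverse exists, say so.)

7151

Extended Euclidean algorithm:
59373 = 2×29234 + 905
29234 = 32×905 + 274
905 = 3×274 + 83
274 = 3×83 + 25
83 = 3×25 + 8
25 = 3×8 + 1
8 = 8×1 + 0
gcd = 1, so the inverse exists. Back-substitute:
1 = 25 − 3·8
1 = −3·83 + 10·25
1 = 10·274 − 33·83
1 = −33·905 + 109·274
1 = 109·29234 − 3521·905
1 = −3521·59373 + 7151·29234
So 29234·7151 ≡ 1 (mod 59373).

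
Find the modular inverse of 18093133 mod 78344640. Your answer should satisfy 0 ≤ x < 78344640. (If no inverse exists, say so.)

gcd(78344640, 18093133) by repeated division:
78344640 = 4*18093133 + 5972108
18093133 = 3*5972108 + 176809
5972108 = 33*176809 + 137411
176809 = 1*137411 + 39398
137411 = 3*39398 + 19217
39398 = 2*19217 + 964
19217 = 19*964 + 901
964 = 1*901 + 63
901 = 14*63 + 19
63 = 3*19 + 6
19 = 3*6 + 1
6 = 6*1 + 0
gcd = 1, so the inverse exists. Back-substitute:
1 = 19 − 3·6
1 = −3·63 + 10·19
1 = 10·901 − 143·63
1 = −143·964 + 153·901
1 = 153·19217 − 3050·964
1 = −3050·39398 + 6253·19217
1 = 6253·137411 − 21809·39398
1 = −21809·176809 + 28062·137411
1 = 28062·5972108 − 947855·176809
1 = −947855·18093133 + 2871627·5972108
1 = 2871627·78344640 − 12434363·18093133
Hence 18093133⁻¹ ≡ -12434363 ≡ 65910277 (mod 78344640).

65910277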